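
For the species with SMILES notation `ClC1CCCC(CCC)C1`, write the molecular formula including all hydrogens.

Heavy atoms from the SMILES: 9 C, 1 Cl.
Implicit hydrogens by atom environment:
  6 × C: 2 H each → 12
  2 × C: 1 H each → 2
  1 × C: 3 H
  1 × Cl: no H
  Total hydrogens = 17.
Molecular formula: C9H17Cl

C9H17Cl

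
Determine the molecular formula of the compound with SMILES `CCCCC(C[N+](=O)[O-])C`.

C7H15NO2

Heavy atoms from the SMILES: 7 C, 1 N, 2 O.
Implicit hydrogens by atom environment:
  4 × C: 2 H each → 8
  2 × C: 3 H each → 6
  1 × C: 1 H
  1 × N (charge +1): no H
  1 × O: no H
  1 × O (charge -1): no H
  Total hydrogens = 15.
Molecular formula: C7H15NO2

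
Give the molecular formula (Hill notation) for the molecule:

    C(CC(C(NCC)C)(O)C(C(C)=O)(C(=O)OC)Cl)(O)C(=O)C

Heavy atoms from the SMILES: 14 C, 1 Cl, 1 N, 6 O.
Implicit hydrogens by atom environment:
  5 × C: 3 H each → 15
  5 × C: no H
  4 × O: no H
  2 × C: 2 H each → 4
  2 × C: 1 H each → 2
  2 × O: 1 H each → 2
  1 × Cl: no H
  1 × N: 1 H
  Total hydrogens = 24.
Molecular formula: C14H24ClNO6

C14H24ClNO6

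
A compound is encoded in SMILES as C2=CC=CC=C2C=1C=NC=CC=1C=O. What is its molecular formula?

C12H9NO

Heavy atoms from the SMILES: 12 C, 1 N, 1 O.
Implicit hydrogens by atom environment:
  8 × C (aromatic): 1 H each → 8
  3 × C (aromatic): no H
  1 × C: 1 H
  1 × N (aromatic): no H
  1 × O: no H
  Total hydrogens = 9.
Molecular formula: C12H9NO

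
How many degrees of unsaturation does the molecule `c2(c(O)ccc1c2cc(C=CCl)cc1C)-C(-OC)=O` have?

9

Molecular formula from the SMILES: C15H13ClO3.
DoU = (2C + 2 + N − H − X)/2 = (2·15 + 2 + 0 − 13 − 1)/2 = 18/2 = 9.
(Structurally: 2 ring(s) + 7 π bond(s) = 9.)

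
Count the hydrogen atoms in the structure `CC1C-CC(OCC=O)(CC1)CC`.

20

Hydrogens are implicit in SMILES; fill each atom to its normal valence:
  6 × C: 2 H each → 12
  2 × C: 3 H each → 6
  2 × C: 1 H each → 2
  2 × O: no H
  1 × C: no H
  Total hydrogens = 20.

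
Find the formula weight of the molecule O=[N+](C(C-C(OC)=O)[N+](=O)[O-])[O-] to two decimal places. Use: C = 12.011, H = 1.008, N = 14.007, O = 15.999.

178.10

Molecular formula: C4H6N2O6.
M = 4×12.011 + 6×1.008 + 2×14.007 + 6×15.999 = 178.10 g/mol.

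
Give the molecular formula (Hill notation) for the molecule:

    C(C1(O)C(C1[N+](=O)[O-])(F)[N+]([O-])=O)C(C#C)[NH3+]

C7H9FN3O5+

Heavy atoms from the SMILES: 7 C, 1 F, 3 N, 5 O.
Implicit hydrogens by atom environment:
  3 × C: 1 H each → 3
  3 × C: no H
  2 × N (charge +1): no H
  2 × O: no H
  2 × O (charge -1): no H
  1 × C: 2 H
  1 × F: no H
  1 × N (charge +1): 3 H
  1 × O: 1 H
  Total hydrogens = 9.
Net charge +1.
Molecular formula: C7H9FN3O5+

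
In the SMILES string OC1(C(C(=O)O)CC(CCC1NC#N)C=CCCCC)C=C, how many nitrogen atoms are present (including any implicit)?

The symbol for nitrogen appears 2 times in the SMILES.

2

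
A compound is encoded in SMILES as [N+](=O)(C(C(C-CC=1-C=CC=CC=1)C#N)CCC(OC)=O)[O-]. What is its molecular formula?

Heavy atoms from the SMILES: 15 C, 2 N, 4 O.
Implicit hydrogens by atom environment:
  5 × C (aromatic): 1 H each → 5
  4 × C: 2 H each → 8
  3 × O: no H
  2 × C: 1 H each → 2
  2 × C: no H
  1 × C: 3 H
  1 × C (aromatic): no H
  1 × N: no H
  1 × N (charge +1): no H
  1 × O (charge -1): no H
  Total hydrogens = 18.
Molecular formula: C15H18N2O4

C15H18N2O4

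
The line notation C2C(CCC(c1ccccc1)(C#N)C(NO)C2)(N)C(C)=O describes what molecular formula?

C16H21N3O2

Heavy atoms from the SMILES: 16 C, 3 N, 2 O.
Implicit hydrogens by atom environment:
  5 × C (aromatic): 1 H each → 5
  4 × C: 2 H each → 8
  4 × C: no H
  1 × C: 3 H
  1 × C: 1 H
  1 × C (aromatic): no H
  1 × N: 2 H
  1 × N: 1 H
  1 × N: no H
  1 × O: 1 H
  1 × O: no H
  Total hydrogens = 21.
Molecular formula: C16H21N3O2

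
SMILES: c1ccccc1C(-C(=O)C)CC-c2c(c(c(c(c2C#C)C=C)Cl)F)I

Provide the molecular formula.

C21H17ClFIO

Heavy atoms from the SMILES: 21 C, 1 Cl, 1 F, 1 I, 1 O.
Implicit hydrogens by atom environment:
  7 × C (aromatic): no H
  5 × C (aromatic): 1 H each → 5
  3 × C: 2 H each → 6
  3 × C: 1 H each → 3
  2 × C: no H
  1 × C: 3 H
  1 × Cl: no H
  1 × F: no H
  1 × I: no H
  1 × O: no H
  Total hydrogens = 17.
Molecular formula: C21H17ClFIO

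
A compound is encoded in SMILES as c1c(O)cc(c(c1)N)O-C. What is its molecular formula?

Heavy atoms from the SMILES: 7 C, 1 N, 2 O.
Implicit hydrogens by atom environment:
  3 × C (aromatic): 1 H each → 3
  3 × C (aromatic): no H
  1 × C: 3 H
  1 × N: 2 H
  1 × O: 1 H
  1 × O: no H
  Total hydrogens = 9.
Molecular formula: C7H9NO2

C7H9NO2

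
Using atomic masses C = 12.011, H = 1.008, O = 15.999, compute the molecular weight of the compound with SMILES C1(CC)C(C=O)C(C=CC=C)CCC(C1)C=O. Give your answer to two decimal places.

Molecular formula: C15H22O2.
M = 15×12.011 + 22×1.008 + 2×15.999 = 234.34 g/mol.

234.34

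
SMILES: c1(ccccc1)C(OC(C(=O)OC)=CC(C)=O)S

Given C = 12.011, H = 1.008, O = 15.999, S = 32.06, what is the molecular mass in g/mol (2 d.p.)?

266.31

Molecular formula: C13H14O4S.
M = 13×12.011 + 14×1.008 + 4×15.999 + 1×32.06 = 266.31 g/mol.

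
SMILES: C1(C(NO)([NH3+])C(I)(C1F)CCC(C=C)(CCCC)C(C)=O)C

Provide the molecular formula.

Heavy atoms from the SMILES: 16 C, 1 F, 1 I, 2 N, 2 O.
Implicit hydrogens by atom environment:
  6 × C: 2 H each → 12
  4 × C: no H
  3 × C: 3 H each → 9
  3 × C: 1 H each → 3
  1 × F: no H
  1 × I: no H
  1 × N (charge +1): 3 H
  1 × N: 1 H
  1 × O: 1 H
  1 × O: no H
  Total hydrogens = 29.
Net charge +1.
Molecular formula: C16H29FIN2O2+

C16H29FIN2O2+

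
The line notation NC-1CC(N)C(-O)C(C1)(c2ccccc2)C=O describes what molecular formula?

Heavy atoms from the SMILES: 13 C, 2 N, 2 O.
Implicit hydrogens by atom environment:
  5 × C (aromatic): 1 H each → 5
  4 × C: 1 H each → 4
  2 × C: 2 H each → 4
  2 × N: 2 H each → 4
  1 × C: no H
  1 × C (aromatic): no H
  1 × O: 1 H
  1 × O: no H
  Total hydrogens = 18.
Molecular formula: C13H18N2O2

C13H18N2O2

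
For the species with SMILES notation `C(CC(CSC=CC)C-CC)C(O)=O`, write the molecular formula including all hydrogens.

C11H20O2S

Heavy atoms from the SMILES: 11 C, 2 O, 1 S.
Implicit hydrogens by atom environment:
  5 × C: 2 H each → 10
  3 × C: 1 H each → 3
  2 × C: 3 H each → 6
  1 × C: no H
  1 × O: 1 H
  1 × O: no H
  1 × S: no H
  Total hydrogens = 20.
Molecular formula: C11H20O2S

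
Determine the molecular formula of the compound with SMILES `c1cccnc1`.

C5H5N

Heavy atoms from the SMILES: 5 C, 1 N.
Implicit hydrogens by atom environment:
  5 × C (aromatic): 1 H each → 5
  1 × N (aromatic): no H
  Total hydrogens = 5.
Molecular formula: C5H5N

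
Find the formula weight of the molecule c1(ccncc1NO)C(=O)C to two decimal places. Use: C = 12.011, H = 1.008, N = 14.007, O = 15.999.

Molecular formula: C7H8N2O2.
M = 7×12.011 + 8×1.008 + 2×14.007 + 2×15.999 = 152.15 g/mol.

152.15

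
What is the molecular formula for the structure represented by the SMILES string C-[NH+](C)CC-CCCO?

Heavy atoms from the SMILES: 7 C, 1 N, 1 O.
Implicit hydrogens by atom environment:
  5 × C: 2 H each → 10
  2 × C: 3 H each → 6
  1 × N (charge +1): 1 H
  1 × O: 1 H
  Total hydrogens = 18.
Net charge +1.
Molecular formula: C7H18NO+

C7H18NO+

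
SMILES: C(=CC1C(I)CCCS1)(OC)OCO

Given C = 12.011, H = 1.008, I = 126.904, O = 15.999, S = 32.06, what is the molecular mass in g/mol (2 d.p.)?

330.18

Molecular formula: C9H15IO3S.
M = 9×12.011 + 15×1.008 + 1×126.904 + 3×15.999 + 1×32.06 = 330.18 g/mol.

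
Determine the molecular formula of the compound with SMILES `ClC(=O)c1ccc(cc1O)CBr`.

C8H6BrClO2

Heavy atoms from the SMILES: 1 Br, 8 C, 1 Cl, 2 O.
Implicit hydrogens by atom environment:
  3 × C (aromatic): 1 H each → 3
  3 × C (aromatic): no H
  1 × Br: no H
  1 × C: 2 H
  1 × C: no H
  1 × Cl: no H
  1 × O: 1 H
  1 × O: no H
  Total hydrogens = 6.
Molecular formula: C8H6BrClO2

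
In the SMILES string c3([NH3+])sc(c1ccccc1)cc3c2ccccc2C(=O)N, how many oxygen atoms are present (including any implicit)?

1

The symbol for oxygen appears 1 time in the SMILES.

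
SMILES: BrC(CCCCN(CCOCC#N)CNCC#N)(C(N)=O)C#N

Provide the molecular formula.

Heavy atoms from the SMILES: 1 Br, 14 C, 6 N, 2 O.
Implicit hydrogens by atom environment:
  9 × C: 2 H each → 18
  5 × C: no H
  4 × N: no H
  2 × O: no H
  1 × Br: no H
  1 × N: 2 H
  1 × N: 1 H
  Total hydrogens = 21.
Molecular formula: C14H21BrN6O2

C14H21BrN6O2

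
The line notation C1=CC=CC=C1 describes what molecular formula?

C6H6

Heavy atoms from the SMILES: 6 C.
Implicit hydrogens by atom environment:
  6 × C (aromatic): 1 H each → 6
  Total hydrogens = 6.
Molecular formula: C6H6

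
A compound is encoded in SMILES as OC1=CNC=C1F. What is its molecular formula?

C4H4FNO

Heavy atoms from the SMILES: 4 C, 1 F, 1 N, 1 O.
Implicit hydrogens by atom environment:
  2 × C (aromatic): 1 H each → 2
  2 × C (aromatic): no H
  1 × F: no H
  1 × N (aromatic): 1 H
  1 × O: 1 H
  Total hydrogens = 4.
Molecular formula: C4H4FNO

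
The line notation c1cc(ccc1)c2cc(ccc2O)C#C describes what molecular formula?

Heavy atoms from the SMILES: 14 C, 1 O.
Implicit hydrogens by atom environment:
  8 × C (aromatic): 1 H each → 8
  4 × C (aromatic): no H
  1 × C: 1 H
  1 × C: no H
  1 × O: 1 H
  Total hydrogens = 10.
Molecular formula: C14H10O

C14H10O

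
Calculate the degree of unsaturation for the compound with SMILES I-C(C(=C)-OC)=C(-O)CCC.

Molecular formula from the SMILES: C8H13IO2.
DoU = (2C + 2 + N − H − X)/2 = (2·8 + 2 + 0 − 13 − 1)/2 = 4/2 = 2.
(Structurally: 0 ring(s) + 2 π bond(s) = 2.)

2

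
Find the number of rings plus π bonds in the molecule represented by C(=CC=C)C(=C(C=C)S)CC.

4

Molecular formula from the SMILES: C10H14S.
DoU = (2C + 2 + N − H − X)/2 = (2·10 + 2 + 0 − 14 − 0)/2 = 8/2 = 4.
(Structurally: 0 ring(s) + 4 π bond(s) = 4.)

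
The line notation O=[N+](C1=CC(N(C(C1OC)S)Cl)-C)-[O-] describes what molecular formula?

Heavy atoms from the SMILES: 7 C, 1 Cl, 2 N, 3 O, 1 S.
Implicit hydrogens by atom environment:
  4 × C: 1 H each → 4
  2 × C: 3 H each → 6
  2 × O: no H
  1 × C: no H
  1 × Cl: no H
  1 × N: no H
  1 × N (charge +1): no H
  1 × O (charge -1): no H
  1 × S: 1 H
  Total hydrogens = 11.
Molecular formula: C7H11ClN2O3S

C7H11ClN2O3S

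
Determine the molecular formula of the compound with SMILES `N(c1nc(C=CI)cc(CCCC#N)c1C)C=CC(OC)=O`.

C16H18IN3O2

Heavy atoms from the SMILES: 16 C, 1 I, 3 N, 2 O.
Implicit hydrogens by atom environment:
  4 × C: 1 H each → 4
  4 × C (aromatic): no H
  3 × C: 2 H each → 6
  2 × C: 3 H each → 6
  2 × C: no H
  2 × O: no H
  1 × C (aromatic): 1 H
  1 × I: no H
  1 × N: 1 H
  1 × N (aromatic): no H
  1 × N: no H
  Total hydrogens = 18.
Molecular formula: C16H18IN3O2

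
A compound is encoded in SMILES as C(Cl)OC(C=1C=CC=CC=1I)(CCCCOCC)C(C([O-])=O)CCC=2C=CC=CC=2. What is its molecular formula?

C24H29ClIO4-

Heavy atoms from the SMILES: 24 C, 1 Cl, 1 I, 4 O.
Implicit hydrogens by atom environment:
  9 × C (aromatic): 1 H each → 9
  8 × C: 2 H each → 16
  3 × C (aromatic): no H
  3 × O: no H
  2 × C: no H
  1 × C: 3 H
  1 × C: 1 H
  1 × Cl: no H
  1 × I: no H
  1 × O (charge -1): no H
  Total hydrogens = 29.
Net charge -1.
Molecular formula: C24H29ClIO4-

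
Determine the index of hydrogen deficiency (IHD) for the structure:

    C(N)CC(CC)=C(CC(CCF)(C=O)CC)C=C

Molecular formula from the SMILES: C15H26FNO.
DoU = (2C + 2 + N − H − X)/2 = (2·15 + 2 + 1 − 26 − 1)/2 = 6/2 = 3.
(Structurally: 0 ring(s) + 3 π bond(s) = 3.)

3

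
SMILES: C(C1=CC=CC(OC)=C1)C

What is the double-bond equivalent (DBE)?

4

Molecular formula from the SMILES: C9H12O.
DoU = (2C + 2 + N − H − X)/2 = (2·9 + 2 + 0 − 12 − 0)/2 = 8/2 = 4.
(Structurally: 1 ring(s) + 3 π bond(s) = 4.)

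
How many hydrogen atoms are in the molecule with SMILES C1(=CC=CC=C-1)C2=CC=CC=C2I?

Hydrogens are implicit in SMILES; fill each atom to its normal valence:
  9 × C (aromatic): 1 H each → 9
  3 × C (aromatic): no H
  1 × I: no H
  Total hydrogens = 9.

9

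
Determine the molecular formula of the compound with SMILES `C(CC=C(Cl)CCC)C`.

C8H15Cl

Heavy atoms from the SMILES: 8 C, 1 Cl.
Implicit hydrogens by atom environment:
  4 × C: 2 H each → 8
  2 × C: 3 H each → 6
  1 × C: 1 H
  1 × C: no H
  1 × Cl: no H
  Total hydrogens = 15.
Molecular formula: C8H15Cl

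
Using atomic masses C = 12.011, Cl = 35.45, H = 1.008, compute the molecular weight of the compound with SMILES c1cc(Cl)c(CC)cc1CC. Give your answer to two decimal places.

168.66

Molecular formula: C10H13Cl.
M = 10×12.011 + 1×35.45 + 13×1.008 = 168.66 g/mol.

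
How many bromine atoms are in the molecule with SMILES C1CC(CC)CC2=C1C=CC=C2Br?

The symbol for bromine appears 1 time in the SMILES.

1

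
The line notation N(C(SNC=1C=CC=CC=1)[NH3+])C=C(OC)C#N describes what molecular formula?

Heavy atoms from the SMILES: 11 C, 4 N, 1 O, 1 S.
Implicit hydrogens by atom environment:
  5 × C (aromatic): 1 H each → 5
  2 × C: 1 H each → 2
  2 × C: no H
  2 × N: 1 H each → 2
  1 × C: 3 H
  1 × C (aromatic): no H
  1 × N (charge +1): 3 H
  1 × N: no H
  1 × O: no H
  1 × S: no H
  Total hydrogens = 15.
Net charge +1.
Molecular formula: C11H15N4OS+

C11H15N4OS+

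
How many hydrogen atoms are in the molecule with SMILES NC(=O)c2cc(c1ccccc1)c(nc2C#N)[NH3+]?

11

Hydrogens are implicit in SMILES; fill each atom to its normal valence:
  6 × C (aromatic): 1 H each → 6
  5 × C (aromatic): no H
  2 × C: no H
  1 × N (charge +1): 3 H
  1 × N: 2 H
  1 × N (aromatic): no H
  1 × N: no H
  1 × O: no H
  Total hydrogens = 11.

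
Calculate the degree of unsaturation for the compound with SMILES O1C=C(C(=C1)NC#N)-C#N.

7

Molecular formula from the SMILES: C6H3N3O.
DoU = (2C + 2 + N − H − X)/2 = (2·6 + 2 + 3 − 3 − 0)/2 = 14/2 = 7.
(Structurally: 1 ring(s) + 6 π bond(s) = 7.)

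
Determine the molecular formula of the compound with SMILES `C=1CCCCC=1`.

C6H10

Heavy atoms from the SMILES: 6 C.
Implicit hydrogens by atom environment:
  4 × C: 2 H each → 8
  2 × C: 1 H each → 2
  Total hydrogens = 10.
Molecular formula: C6H10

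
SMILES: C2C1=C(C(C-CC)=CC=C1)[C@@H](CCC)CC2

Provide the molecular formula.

Heavy atoms from the SMILES: 16 C.
Implicit hydrogens by atom environment:
  7 × C: 2 H each → 14
  3 × C (aromatic): 1 H each → 3
  3 × C (aromatic): no H
  2 × C: 3 H each → 6
  1 × C: 1 H
  Total hydrogens = 24.
Molecular formula: C16H24

C16H24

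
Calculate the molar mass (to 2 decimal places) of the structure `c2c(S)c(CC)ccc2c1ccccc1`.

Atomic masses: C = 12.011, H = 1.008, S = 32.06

214.33

Molecular formula: C14H14S.
M = 14×12.011 + 14×1.008 + 1×32.06 = 214.33 g/mol.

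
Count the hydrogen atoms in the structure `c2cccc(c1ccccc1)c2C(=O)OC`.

12

Hydrogens are implicit in SMILES; fill each atom to its normal valence:
  9 × C (aromatic): 1 H each → 9
  3 × C (aromatic): no H
  2 × O: no H
  1 × C: 3 H
  1 × C: no H
  Total hydrogens = 12.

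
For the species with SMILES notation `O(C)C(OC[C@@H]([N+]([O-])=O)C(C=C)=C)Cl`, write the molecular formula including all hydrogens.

Heavy atoms from the SMILES: 8 C, 1 Cl, 1 N, 4 O.
Implicit hydrogens by atom environment:
  3 × C: 2 H each → 6
  3 × C: 1 H each → 3
  3 × O: no H
  1 × C: 3 H
  1 × C: no H
  1 × Cl: no H
  1 × N (charge +1): no H
  1 × O (charge -1): no H
  Total hydrogens = 12.
Molecular formula: C8H12ClNO4

C8H12ClNO4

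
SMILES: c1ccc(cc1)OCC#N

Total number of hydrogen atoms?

Hydrogens are implicit in SMILES; fill each atom to its normal valence:
  5 × C (aromatic): 1 H each → 5
  1 × C: 2 H
  1 × C: no H
  1 × C (aromatic): no H
  1 × N: no H
  1 × O: no H
  Total hydrogens = 7.

7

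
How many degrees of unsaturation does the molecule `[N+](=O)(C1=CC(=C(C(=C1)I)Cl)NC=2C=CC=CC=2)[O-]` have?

9

Molecular formula from the SMILES: C12H8ClIN2O2.
DoU = (2C + 2 + N − H − X)/2 = (2·12 + 2 + 2 − 8 − 2)/2 = 18/2 = 9.
(Structurally: 2 ring(s) + 7 π bond(s) = 9.)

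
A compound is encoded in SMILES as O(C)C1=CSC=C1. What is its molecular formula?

C5H6OS

Heavy atoms from the SMILES: 5 C, 1 O, 1 S.
Implicit hydrogens by atom environment:
  3 × C (aromatic): 1 H each → 3
  1 × C: 3 H
  1 × C (aromatic): no H
  1 × O: no H
  1 × S (aromatic): no H
  Total hydrogens = 6.
Molecular formula: C5H6OS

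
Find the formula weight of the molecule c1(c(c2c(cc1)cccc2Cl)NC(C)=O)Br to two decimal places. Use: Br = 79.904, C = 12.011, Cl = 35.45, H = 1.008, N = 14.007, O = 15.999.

298.56

Molecular formula: C12H9BrClNO.
M = 1×79.904 + 12×12.011 + 1×35.45 + 9×1.008 + 1×14.007 + 1×15.999 = 298.56 g/mol.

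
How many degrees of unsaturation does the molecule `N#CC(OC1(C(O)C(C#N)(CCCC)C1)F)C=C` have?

6

Molecular formula from the SMILES: C13H17FN2O2.
DoU = (2C + 2 + N − H − X)/2 = (2·13 + 2 + 2 − 17 − 1)/2 = 12/2 = 6.
(Structurally: 1 ring(s) + 5 π bond(s) = 6.)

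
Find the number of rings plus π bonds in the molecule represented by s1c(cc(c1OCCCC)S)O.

3

Molecular formula from the SMILES: C8H12O2S2.
DoU = (2C + 2 + N − H − X)/2 = (2·8 + 2 + 0 − 12 − 0)/2 = 6/2 = 3.
(Structurally: 1 ring(s) + 2 π bond(s) = 3.)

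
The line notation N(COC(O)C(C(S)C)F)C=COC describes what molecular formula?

Heavy atoms from the SMILES: 8 C, 1 F, 1 N, 3 O, 1 S.
Implicit hydrogens by atom environment:
  5 × C: 1 H each → 5
  2 × C: 3 H each → 6
  2 × O: no H
  1 × C: 2 H
  1 × F: no H
  1 × N: 1 H
  1 × O: 1 H
  1 × S: 1 H
  Total hydrogens = 16.
Molecular formula: C8H16FNO3S

C8H16FNO3S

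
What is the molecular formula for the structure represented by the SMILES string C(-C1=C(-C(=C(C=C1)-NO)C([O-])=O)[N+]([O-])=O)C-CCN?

Heavy atoms from the SMILES: 11 C, 3 N, 5 O.
Implicit hydrogens by atom environment:
  4 × C: 2 H each → 8
  4 × C (aromatic): no H
  2 × C (aromatic): 1 H each → 2
  2 × O: no H
  2 × O (charge -1): no H
  1 × C: no H
  1 × N: 2 H
  1 × N: 1 H
  1 × N (charge +1): no H
  1 × O: 1 H
  Total hydrogens = 14.
Net charge -1.
Molecular formula: C11H14N3O5-

C11H14N3O5-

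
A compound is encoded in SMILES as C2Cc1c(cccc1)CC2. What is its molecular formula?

C10H12

Heavy atoms from the SMILES: 10 C.
Implicit hydrogens by atom environment:
  4 × C: 2 H each → 8
  4 × C (aromatic): 1 H each → 4
  2 × C (aromatic): no H
  Total hydrogens = 12.
Molecular formula: C10H12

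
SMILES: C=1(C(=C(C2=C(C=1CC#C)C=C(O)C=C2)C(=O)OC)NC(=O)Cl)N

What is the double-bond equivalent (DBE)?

11

Molecular formula from the SMILES: C16H13ClN2O4.
DoU = (2C + 2 + N − H − X)/2 = (2·16 + 2 + 2 − 13 − 1)/2 = 22/2 = 11.
(Structurally: 2 ring(s) + 9 π bond(s) = 11.)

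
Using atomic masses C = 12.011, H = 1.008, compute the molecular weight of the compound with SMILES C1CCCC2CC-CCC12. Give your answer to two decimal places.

Molecular formula: C10H18.
M = 10×12.011 + 18×1.008 = 138.25 g/mol.

138.25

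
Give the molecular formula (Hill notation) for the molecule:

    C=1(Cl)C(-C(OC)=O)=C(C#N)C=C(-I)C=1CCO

C11H9ClINO3

Heavy atoms from the SMILES: 11 C, 1 Cl, 1 I, 1 N, 3 O.
Implicit hydrogens by atom environment:
  5 × C (aromatic): no H
  2 × C: 2 H each → 4
  2 × C: no H
  2 × O: no H
  1 × C: 3 H
  1 × C (aromatic): 1 H
  1 × Cl: no H
  1 × I: no H
  1 × N: no H
  1 × O: 1 H
  Total hydrogens = 9.
Molecular formula: C11H9ClINO3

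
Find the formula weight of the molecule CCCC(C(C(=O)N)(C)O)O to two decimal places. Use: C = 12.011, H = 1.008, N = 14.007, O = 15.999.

Molecular formula: C7H15NO3.
M = 7×12.011 + 15×1.008 + 1×14.007 + 3×15.999 = 161.20 g/mol.

161.20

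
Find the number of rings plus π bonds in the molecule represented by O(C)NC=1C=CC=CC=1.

4

Molecular formula from the SMILES: C7H9NO.
DoU = (2C + 2 + N − H − X)/2 = (2·7 + 2 + 1 − 9 − 0)/2 = 8/2 = 4.
(Structurally: 1 ring(s) + 3 π bond(s) = 4.)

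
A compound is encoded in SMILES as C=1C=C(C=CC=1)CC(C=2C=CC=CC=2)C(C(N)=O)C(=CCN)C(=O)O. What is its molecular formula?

Heavy atoms from the SMILES: 20 C, 2 N, 3 O.
Implicit hydrogens by atom environment:
  10 × C (aromatic): 1 H each → 10
  3 × C: 1 H each → 3
  3 × C: no H
  2 × C: 2 H each → 4
  2 × C (aromatic): no H
  2 × N: 2 H each → 4
  2 × O: no H
  1 × O: 1 H
  Total hydrogens = 22.
Molecular formula: C20H22N2O3

C20H22N2O3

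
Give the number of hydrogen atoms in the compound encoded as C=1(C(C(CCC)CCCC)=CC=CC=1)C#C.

Hydrogens are implicit in SMILES; fill each atom to its normal valence:
  5 × C: 2 H each → 10
  4 × C (aromatic): 1 H each → 4
  2 × C: 3 H each → 6
  2 × C: 1 H each → 2
  2 × C (aromatic): no H
  1 × C: no H
  Total hydrogens = 22.

22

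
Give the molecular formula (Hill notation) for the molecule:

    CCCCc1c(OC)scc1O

Heavy atoms from the SMILES: 9 C, 2 O, 1 S.
Implicit hydrogens by atom environment:
  3 × C: 2 H each → 6
  3 × C (aromatic): no H
  2 × C: 3 H each → 6
  1 × C (aromatic): 1 H
  1 × O: 1 H
  1 × O: no H
  1 × S (aromatic): no H
  Total hydrogens = 14.
Molecular formula: C9H14O2S

C9H14O2S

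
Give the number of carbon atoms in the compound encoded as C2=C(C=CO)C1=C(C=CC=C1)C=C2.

12

The symbol for carbon appears 12 times in the SMILES.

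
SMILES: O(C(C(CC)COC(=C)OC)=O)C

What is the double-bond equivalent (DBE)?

Molecular formula from the SMILES: C9H16O4.
DoU = (2C + 2 + N − H − X)/2 = (2·9 + 2 + 0 − 16 − 0)/2 = 4/2 = 2.
(Structurally: 0 ring(s) + 2 π bond(s) = 2.)

2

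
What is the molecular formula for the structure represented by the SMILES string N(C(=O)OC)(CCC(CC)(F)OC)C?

Heavy atoms from the SMILES: 9 C, 1 F, 1 N, 3 O.
Implicit hydrogens by atom environment:
  4 × C: 3 H each → 12
  3 × C: 2 H each → 6
  3 × O: no H
  2 × C: no H
  1 × F: no H
  1 × N: no H
  Total hydrogens = 18.
Molecular formula: C9H18FNO3

C9H18FNO3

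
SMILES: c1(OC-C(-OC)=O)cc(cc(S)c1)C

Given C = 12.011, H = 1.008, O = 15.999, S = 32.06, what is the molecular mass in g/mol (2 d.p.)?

Molecular formula: C10H12O3S.
M = 10×12.011 + 12×1.008 + 3×15.999 + 1×32.06 = 212.26 g/mol.

212.26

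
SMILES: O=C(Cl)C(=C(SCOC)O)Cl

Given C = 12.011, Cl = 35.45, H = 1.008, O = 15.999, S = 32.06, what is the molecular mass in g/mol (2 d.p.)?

217.06

Molecular formula: C5H6Cl2O3S.
M = 5×12.011 + 2×35.45 + 6×1.008 + 3×15.999 + 1×32.06 = 217.06 g/mol.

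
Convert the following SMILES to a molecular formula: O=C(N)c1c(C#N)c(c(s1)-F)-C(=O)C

C8H5FN2O2S

Heavy atoms from the SMILES: 8 C, 1 F, 2 N, 2 O, 1 S.
Implicit hydrogens by atom environment:
  4 × C (aromatic): no H
  3 × C: no H
  2 × O: no H
  1 × C: 3 H
  1 × F: no H
  1 × N: 2 H
  1 × N: no H
  1 × S (aromatic): no H
  Total hydrogens = 5.
Molecular formula: C8H5FN2O2S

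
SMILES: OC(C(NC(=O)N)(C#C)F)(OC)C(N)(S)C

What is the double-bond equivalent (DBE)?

3

Molecular formula from the SMILES: C8H14FN3O3S.
DoU = (2C + 2 + N − H − X)/2 = (2·8 + 2 + 3 − 14 − 1)/2 = 6/2 = 3.
(Structurally: 0 ring(s) + 3 π bond(s) = 3.)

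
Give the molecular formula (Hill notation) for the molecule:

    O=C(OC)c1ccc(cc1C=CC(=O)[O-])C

C12H11O4-

Heavy atoms from the SMILES: 12 C, 4 O.
Implicit hydrogens by atom environment:
  3 × C (aromatic): 1 H each → 3
  3 × C (aromatic): no H
  3 × O: no H
  2 × C: 3 H each → 6
  2 × C: 1 H each → 2
  2 × C: no H
  1 × O (charge -1): no H
  Total hydrogens = 11.
Net charge -1.
Molecular formula: C12H11O4-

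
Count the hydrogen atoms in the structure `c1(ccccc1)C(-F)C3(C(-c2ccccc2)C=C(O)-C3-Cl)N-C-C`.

21

Hydrogens are implicit in SMILES; fill each atom to its normal valence:
  10 × C (aromatic): 1 H each → 10
  4 × C: 1 H each → 4
  2 × C: no H
  2 × C (aromatic): no H
  1 × C: 3 H
  1 × C: 2 H
  1 × Cl: no H
  1 × F: no H
  1 × N: 1 H
  1 × O: 1 H
  Total hydrogens = 21.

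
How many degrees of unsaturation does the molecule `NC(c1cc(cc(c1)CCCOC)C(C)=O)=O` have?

Molecular formula from the SMILES: C13H17NO3.
DoU = (2C + 2 + N − H − X)/2 = (2·13 + 2 + 1 − 17 − 0)/2 = 12/2 = 6.
(Structurally: 1 ring(s) + 5 π bond(s) = 6.)

6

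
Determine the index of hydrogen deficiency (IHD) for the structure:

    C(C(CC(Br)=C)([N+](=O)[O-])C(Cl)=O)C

Molecular formula from the SMILES: C7H9BrClNO3.
DoU = (2C + 2 + N − H − X)/2 = (2·7 + 2 + 1 − 9 − 2)/2 = 6/2 = 3.
(Structurally: 0 ring(s) + 3 π bond(s) = 3.)

3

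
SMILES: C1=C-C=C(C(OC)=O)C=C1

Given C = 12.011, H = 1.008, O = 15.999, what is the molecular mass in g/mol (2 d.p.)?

136.15

Molecular formula: C8H8O2.
M = 8×12.011 + 8×1.008 + 2×15.999 = 136.15 g/mol.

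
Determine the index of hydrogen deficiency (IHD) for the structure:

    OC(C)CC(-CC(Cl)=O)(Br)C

Molecular formula from the SMILES: C7H12BrClO2.
DoU = (2C + 2 + N − H − X)/2 = (2·7 + 2 + 0 − 12 − 2)/2 = 2/2 = 1.
(Structurally: 0 ring(s) + 1 π bond(s) = 1.)

1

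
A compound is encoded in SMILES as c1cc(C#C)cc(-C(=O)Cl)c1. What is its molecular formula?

Heavy atoms from the SMILES: 9 C, 1 Cl, 1 O.
Implicit hydrogens by atom environment:
  4 × C (aromatic): 1 H each → 4
  2 × C (aromatic): no H
  2 × C: no H
  1 × C: 1 H
  1 × Cl: no H
  1 × O: no H
  Total hydrogens = 5.
Molecular formula: C9H5ClO

C9H5ClO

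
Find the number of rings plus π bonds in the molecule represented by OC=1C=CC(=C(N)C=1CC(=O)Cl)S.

Molecular formula from the SMILES: C8H8ClNO2S.
DoU = (2C + 2 + N − H − X)/2 = (2·8 + 2 + 1 − 8 − 1)/2 = 10/2 = 5.
(Structurally: 1 ring(s) + 4 π bond(s) = 5.)

5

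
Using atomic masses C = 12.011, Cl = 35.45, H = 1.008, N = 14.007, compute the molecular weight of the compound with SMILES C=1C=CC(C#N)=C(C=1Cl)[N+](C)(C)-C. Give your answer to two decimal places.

195.67

Molecular formula: C10H12ClN2+.
M = 10×12.011 + 1×35.45 + 12×1.008 + 2×14.007 = 195.67 g/mol.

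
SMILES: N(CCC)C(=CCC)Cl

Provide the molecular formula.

C7H14ClN

Heavy atoms from the SMILES: 7 C, 1 Cl, 1 N.
Implicit hydrogens by atom environment:
  3 × C: 2 H each → 6
  2 × C: 3 H each → 6
  1 × C: 1 H
  1 × C: no H
  1 × Cl: no H
  1 × N: 1 H
  Total hydrogens = 14.
Molecular formula: C7H14ClN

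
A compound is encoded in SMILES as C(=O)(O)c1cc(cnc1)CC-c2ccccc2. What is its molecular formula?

C14H13NO2

Heavy atoms from the SMILES: 14 C, 1 N, 2 O.
Implicit hydrogens by atom environment:
  8 × C (aromatic): 1 H each → 8
  3 × C (aromatic): no H
  2 × C: 2 H each → 4
  1 × C: no H
  1 × N (aromatic): no H
  1 × O: 1 H
  1 × O: no H
  Total hydrogens = 13.
Molecular formula: C14H13NO2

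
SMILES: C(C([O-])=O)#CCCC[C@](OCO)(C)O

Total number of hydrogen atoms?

13

Hydrogens are implicit in SMILES; fill each atom to its normal valence:
  4 × C: 2 H each → 8
  4 × C: no H
  2 × O: 1 H each → 2
  2 × O: no H
  1 × C: 3 H
  1 × O (charge -1): no H
  Total hydrogens = 13.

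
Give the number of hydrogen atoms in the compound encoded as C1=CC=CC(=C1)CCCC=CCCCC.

22

Hydrogens are implicit in SMILES; fill each atom to its normal valence:
  6 × C: 2 H each → 12
  5 × C (aromatic): 1 H each → 5
  2 × C: 1 H each → 2
  1 × C: 3 H
  1 × C (aromatic): no H
  Total hydrogens = 22.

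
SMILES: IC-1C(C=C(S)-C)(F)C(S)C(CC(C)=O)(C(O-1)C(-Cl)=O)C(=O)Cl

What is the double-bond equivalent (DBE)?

Molecular formula from the SMILES: C13H14Cl2FIO4S2.
DoU = (2C + 2 + N − H − X)/2 = (2·13 + 2 + 0 − 14 − 4)/2 = 10/2 = 5.
(Structurally: 1 ring(s) + 4 π bond(s) = 5.)

5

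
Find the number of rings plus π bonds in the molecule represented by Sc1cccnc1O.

Molecular formula from the SMILES: C5H5NOS.
DoU = (2C + 2 + N − H − X)/2 = (2·5 + 2 + 1 − 5 − 0)/2 = 8/2 = 4.
(Structurally: 1 ring(s) + 3 π bond(s) = 4.)

4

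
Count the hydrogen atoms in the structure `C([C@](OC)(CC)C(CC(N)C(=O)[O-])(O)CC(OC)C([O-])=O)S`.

23

Hydrogens are implicit in SMILES; fill each atom to its normal valence:
  4 × C: 2 H each → 8
  4 × C: no H
  4 × O: no H
  3 × C: 3 H each → 9
  2 × C: 1 H each → 2
  2 × O (charge -1): no H
  1 × N: 2 H
  1 × O: 1 H
  1 × S: 1 H
  Total hydrogens = 23.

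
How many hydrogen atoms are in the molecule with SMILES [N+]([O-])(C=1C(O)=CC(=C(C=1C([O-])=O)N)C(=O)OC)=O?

Hydrogens are implicit in SMILES; fill each atom to its normal valence:
  5 × C (aromatic): no H
  4 × O: no H
  2 × C: no H
  2 × O (charge -1): no H
  1 × C: 3 H
  1 × C (aromatic): 1 H
  1 × N: 2 H
  1 × N (charge +1): no H
  1 × O: 1 H
  Total hydrogens = 7.

7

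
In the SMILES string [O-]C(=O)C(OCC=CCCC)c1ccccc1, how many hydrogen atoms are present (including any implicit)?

17

Hydrogens are implicit in SMILES; fill each atom to its normal valence:
  5 × C (aromatic): 1 H each → 5
  3 × C: 2 H each → 6
  3 × C: 1 H each → 3
  2 × O: no H
  1 × C: 3 H
  1 × C: no H
  1 × C (aromatic): no H
  1 × O (charge -1): no H
  Total hydrogens = 17.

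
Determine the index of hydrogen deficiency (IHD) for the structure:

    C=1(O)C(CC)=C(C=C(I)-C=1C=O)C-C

5

Molecular formula from the SMILES: C11H13IO2.
DoU = (2C + 2 + N − H − X)/2 = (2·11 + 2 + 0 − 13 − 1)/2 = 10/2 = 5.
(Structurally: 1 ring(s) + 4 π bond(s) = 5.)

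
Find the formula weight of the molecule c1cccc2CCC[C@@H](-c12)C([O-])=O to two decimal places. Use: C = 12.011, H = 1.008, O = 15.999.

Molecular formula: C11H11O2-.
M = 11×12.011 + 11×1.008 + 2×15.999 = 175.21 g/mol.

175.21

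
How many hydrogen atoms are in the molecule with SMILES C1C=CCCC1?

Hydrogens are implicit in SMILES; fill each atom to its normal valence:
  4 × C: 2 H each → 8
  2 × C: 1 H each → 2
  Total hydrogens = 10.

10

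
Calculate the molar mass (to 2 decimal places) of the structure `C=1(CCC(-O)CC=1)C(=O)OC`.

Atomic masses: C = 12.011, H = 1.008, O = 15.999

Molecular formula: C8H12O3.
M = 8×12.011 + 12×1.008 + 3×15.999 = 156.18 g/mol.

156.18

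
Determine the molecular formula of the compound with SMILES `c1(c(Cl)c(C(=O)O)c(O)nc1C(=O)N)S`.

C7H5ClN2O4S

Heavy atoms from the SMILES: 7 C, 1 Cl, 2 N, 4 O, 1 S.
Implicit hydrogens by atom environment:
  5 × C (aromatic): no H
  2 × C: no H
  2 × O: 1 H each → 2
  2 × O: no H
  1 × Cl: no H
  1 × N: 2 H
  1 × N (aromatic): no H
  1 × S: 1 H
  Total hydrogens = 5.
Molecular formula: C7H5ClN2O4S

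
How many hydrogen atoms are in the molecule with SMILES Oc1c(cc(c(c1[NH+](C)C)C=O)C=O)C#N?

11

Hydrogens are implicit in SMILES; fill each atom to its normal valence:
  5 × C (aromatic): no H
  2 × C: 3 H each → 6
  2 × C: 1 H each → 2
  2 × O: no H
  1 × C (aromatic): 1 H
  1 × C: no H
  1 × N (charge +1): 1 H
  1 × N: no H
  1 × O: 1 H
  Total hydrogens = 11.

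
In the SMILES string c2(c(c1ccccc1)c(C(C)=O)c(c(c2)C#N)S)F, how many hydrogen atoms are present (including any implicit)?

10

Hydrogens are implicit in SMILES; fill each atom to its normal valence:
  6 × C (aromatic): 1 H each → 6
  6 × C (aromatic): no H
  2 × C: no H
  1 × C: 3 H
  1 × F: no H
  1 × N: no H
  1 × O: no H
  1 × S: 1 H
  Total hydrogens = 10.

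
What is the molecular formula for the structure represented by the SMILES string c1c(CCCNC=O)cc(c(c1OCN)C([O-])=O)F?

C12H14FN2O4-

Heavy atoms from the SMILES: 12 C, 1 F, 2 N, 4 O.
Implicit hydrogens by atom environment:
  4 × C: 2 H each → 8
  4 × C (aromatic): no H
  3 × O: no H
  2 × C (aromatic): 1 H each → 2
  1 × C: 1 H
  1 × C: no H
  1 × F: no H
  1 × N: 2 H
  1 × N: 1 H
  1 × O (charge -1): no H
  Total hydrogens = 14.
Net charge -1.
Molecular formula: C12H14FN2O4-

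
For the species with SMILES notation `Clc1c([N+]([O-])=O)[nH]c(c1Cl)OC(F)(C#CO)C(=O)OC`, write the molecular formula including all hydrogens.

Heavy atoms from the SMILES: 9 C, 2 Cl, 1 F, 2 N, 6 O.
Implicit hydrogens by atom environment:
  4 × C (aromatic): no H
  4 × C: no H
  4 × O: no H
  2 × Cl: no H
  1 × C: 3 H
  1 × F: no H
  1 × N (aromatic): 1 H
  1 × N (charge +1): no H
  1 × O: 1 H
  1 × O (charge -1): no H
  Total hydrogens = 5.
Molecular formula: C9H5Cl2FN2O6

C9H5Cl2FN2O6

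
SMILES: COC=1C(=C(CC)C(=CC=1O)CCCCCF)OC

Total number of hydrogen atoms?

23

Hydrogens are implicit in SMILES; fill each atom to its normal valence:
  6 × C: 2 H each → 12
  5 × C (aromatic): no H
  3 × C: 3 H each → 9
  2 × O: no H
  1 × C (aromatic): 1 H
  1 × F: no H
  1 × O: 1 H
  Total hydrogens = 23.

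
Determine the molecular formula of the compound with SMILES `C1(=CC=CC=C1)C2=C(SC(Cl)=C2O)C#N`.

C11H6ClNOS

Heavy atoms from the SMILES: 11 C, 1 Cl, 1 N, 1 O, 1 S.
Implicit hydrogens by atom environment:
  5 × C (aromatic): 1 H each → 5
  5 × C (aromatic): no H
  1 × C: no H
  1 × Cl: no H
  1 × N: no H
  1 × O: 1 H
  1 × S (aromatic): no H
  Total hydrogens = 6.
Molecular formula: C11H6ClNOS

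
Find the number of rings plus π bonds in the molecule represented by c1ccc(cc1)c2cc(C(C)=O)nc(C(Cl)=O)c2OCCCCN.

10

Molecular formula from the SMILES: C18H19ClN2O3.
DoU = (2C + 2 + N − H − X)/2 = (2·18 + 2 + 2 − 19 − 1)/2 = 20/2 = 10.
(Structurally: 2 ring(s) + 8 π bond(s) = 10.)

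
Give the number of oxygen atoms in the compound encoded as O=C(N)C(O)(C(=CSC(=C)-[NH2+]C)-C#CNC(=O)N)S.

The symbol for oxygen appears 3 times in the SMILES.

3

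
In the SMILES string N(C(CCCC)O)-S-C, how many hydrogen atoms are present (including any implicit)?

15

Hydrogens are implicit in SMILES; fill each atom to its normal valence:
  3 × C: 2 H each → 6
  2 × C: 3 H each → 6
  1 × C: 1 H
  1 × N: 1 H
  1 × O: 1 H
  1 × S: no H
  Total hydrogens = 15.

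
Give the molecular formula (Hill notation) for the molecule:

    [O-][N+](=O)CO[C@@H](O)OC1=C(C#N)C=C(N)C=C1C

Heavy atoms from the SMILES: 10 C, 3 N, 5 O.
Implicit hydrogens by atom environment:
  4 × C (aromatic): no H
  3 × O: no H
  2 × C (aromatic): 1 H each → 2
  1 × C: 3 H
  1 × C: 2 H
  1 × C: 1 H
  1 × C: no H
  1 × N: 2 H
  1 × N: no H
  1 × N (charge +1): no H
  1 × O: 1 H
  1 × O (charge -1): no H
  Total hydrogens = 11.
Molecular formula: C10H11N3O5

C10H11N3O5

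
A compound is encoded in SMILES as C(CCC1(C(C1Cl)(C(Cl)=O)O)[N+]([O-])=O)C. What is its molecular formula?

C8H11Cl2NO4

Heavy atoms from the SMILES: 8 C, 2 Cl, 1 N, 4 O.
Implicit hydrogens by atom environment:
  3 × C: 2 H each → 6
  3 × C: no H
  2 × Cl: no H
  2 × O: no H
  1 × C: 3 H
  1 × C: 1 H
  1 × N (charge +1): no H
  1 × O: 1 H
  1 × O (charge -1): no H
  Total hydrogens = 11.
Molecular formula: C8H11Cl2NO4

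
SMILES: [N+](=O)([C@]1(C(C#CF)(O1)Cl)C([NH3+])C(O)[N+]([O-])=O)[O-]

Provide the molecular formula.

C6H6ClFN3O6+

Heavy atoms from the SMILES: 6 C, 1 Cl, 1 F, 3 N, 6 O.
Implicit hydrogens by atom environment:
  4 × C: no H
  3 × O: no H
  2 × C: 1 H each → 2
  2 × N (charge +1): no H
  2 × O (charge -1): no H
  1 × Cl: no H
  1 × F: no H
  1 × N (charge +1): 3 H
  1 × O: 1 H
  Total hydrogens = 6.
Net charge +1.
Molecular formula: C6H6ClFN3O6+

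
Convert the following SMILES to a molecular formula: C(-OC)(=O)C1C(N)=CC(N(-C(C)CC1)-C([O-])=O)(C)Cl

Heavy atoms from the SMILES: 12 C, 1 Cl, 2 N, 4 O.
Implicit hydrogens by atom environment:
  4 × C: no H
  3 × C: 3 H each → 9
  3 × C: 1 H each → 3
  3 × O: no H
  2 × C: 2 H each → 4
  1 × Cl: no H
  1 × N: 2 H
  1 × N: no H
  1 × O (charge -1): no H
  Total hydrogens = 18.
Net charge -1.
Molecular formula: C12H18ClN2O4-

C12H18ClN2O4-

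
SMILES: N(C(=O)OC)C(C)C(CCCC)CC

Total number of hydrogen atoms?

Hydrogens are implicit in SMILES; fill each atom to its normal valence:
  4 × C: 3 H each → 12
  4 × C: 2 H each → 8
  2 × C: 1 H each → 2
  2 × O: no H
  1 × C: no H
  1 × N: 1 H
  Total hydrogens = 23.

23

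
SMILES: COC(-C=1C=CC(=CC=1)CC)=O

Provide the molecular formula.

C10H12O2

Heavy atoms from the SMILES: 10 C, 2 O.
Implicit hydrogens by atom environment:
  4 × C (aromatic): 1 H each → 4
  2 × C: 3 H each → 6
  2 × C (aromatic): no H
  2 × O: no H
  1 × C: 2 H
  1 × C: no H
  Total hydrogens = 12.
Molecular formula: C10H12O2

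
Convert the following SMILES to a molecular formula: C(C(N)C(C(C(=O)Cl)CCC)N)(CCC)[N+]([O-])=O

C11H22ClN3O3

Heavy atoms from the SMILES: 11 C, 1 Cl, 3 N, 3 O.
Implicit hydrogens by atom environment:
  4 × C: 2 H each → 8
  4 × C: 1 H each → 4
  2 × C: 3 H each → 6
  2 × N: 2 H each → 4
  2 × O: no H
  1 × C: no H
  1 × Cl: no H
  1 × N (charge +1): no H
  1 × O (charge -1): no H
  Total hydrogens = 22.
Molecular formula: C11H22ClN3O3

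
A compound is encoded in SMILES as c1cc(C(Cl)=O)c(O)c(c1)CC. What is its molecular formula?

C9H9ClO2

Heavy atoms from the SMILES: 9 C, 1 Cl, 2 O.
Implicit hydrogens by atom environment:
  3 × C (aromatic): 1 H each → 3
  3 × C (aromatic): no H
  1 × C: 3 H
  1 × C: 2 H
  1 × C: no H
  1 × Cl: no H
  1 × O: 1 H
  1 × O: no H
  Total hydrogens = 9.
Molecular formula: C9H9ClO2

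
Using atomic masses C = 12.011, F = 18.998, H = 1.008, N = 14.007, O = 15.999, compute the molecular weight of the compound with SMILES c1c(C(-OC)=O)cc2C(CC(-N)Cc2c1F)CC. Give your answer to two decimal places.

Molecular formula: C14H18FNO2.
M = 14×12.011 + 1×18.998 + 18×1.008 + 1×14.007 + 2×15.999 = 251.30 g/mol.

251.30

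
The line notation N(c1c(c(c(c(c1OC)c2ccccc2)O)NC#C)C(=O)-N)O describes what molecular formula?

Heavy atoms from the SMILES: 16 C, 3 N, 4 O.
Implicit hydrogens by atom environment:
  7 × C (aromatic): no H
  5 × C (aromatic): 1 H each → 5
  2 × C: no H
  2 × N: 1 H each → 2
  2 × O: 1 H each → 2
  2 × O: no H
  1 × C: 3 H
  1 × C: 1 H
  1 × N: 2 H
  Total hydrogens = 15.
Molecular formula: C16H15N3O4

C16H15N3O4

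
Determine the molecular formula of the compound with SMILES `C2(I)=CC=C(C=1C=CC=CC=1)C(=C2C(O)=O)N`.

C13H10INO2

Heavy atoms from the SMILES: 13 C, 1 I, 1 N, 2 O.
Implicit hydrogens by atom environment:
  7 × C (aromatic): 1 H each → 7
  5 × C (aromatic): no H
  1 × C: no H
  1 × I: no H
  1 × N: 2 H
  1 × O: 1 H
  1 × O: no H
  Total hydrogens = 10.
Molecular formula: C13H10INO2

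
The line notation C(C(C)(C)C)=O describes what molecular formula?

Heavy atoms from the SMILES: 5 C, 1 O.
Implicit hydrogens by atom environment:
  3 × C: 3 H each → 9
  1 × C: 1 H
  1 × C: no H
  1 × O: no H
  Total hydrogens = 10.
Molecular formula: C5H10O

C5H10O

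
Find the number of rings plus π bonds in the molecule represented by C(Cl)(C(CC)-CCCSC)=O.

1

Molecular formula from the SMILES: C8H15ClOS.
DoU = (2C + 2 + N − H − X)/2 = (2·8 + 2 + 0 − 15 − 1)/2 = 2/2 = 1.
(Structurally: 0 ring(s) + 1 π bond(s) = 1.)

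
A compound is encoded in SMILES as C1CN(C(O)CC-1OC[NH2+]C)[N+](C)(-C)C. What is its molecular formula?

[C10H25N3O2]2+

Heavy atoms from the SMILES: 10 C, 3 N, 2 O.
Implicit hydrogens by atom environment:
  4 × C: 3 H each → 12
  4 × C: 2 H each → 8
  2 × C: 1 H each → 2
  1 × N (charge +1): 2 H
  1 × N: no H
  1 × N (charge +1): no H
  1 × O: 1 H
  1 × O: no H
  Total hydrogens = 25.
Net charge +2.
Molecular formula: [C10H25N3O2]2+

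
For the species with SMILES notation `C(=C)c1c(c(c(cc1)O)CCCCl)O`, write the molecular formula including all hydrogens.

Heavy atoms from the SMILES: 11 C, 1 Cl, 2 O.
Implicit hydrogens by atom environment:
  4 × C: 2 H each → 8
  4 × C (aromatic): no H
  2 × C (aromatic): 1 H each → 2
  2 × O: 1 H each → 2
  1 × C: 1 H
  1 × Cl: no H
  Total hydrogens = 13.
Molecular formula: C11H13ClO2

C11H13ClO2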